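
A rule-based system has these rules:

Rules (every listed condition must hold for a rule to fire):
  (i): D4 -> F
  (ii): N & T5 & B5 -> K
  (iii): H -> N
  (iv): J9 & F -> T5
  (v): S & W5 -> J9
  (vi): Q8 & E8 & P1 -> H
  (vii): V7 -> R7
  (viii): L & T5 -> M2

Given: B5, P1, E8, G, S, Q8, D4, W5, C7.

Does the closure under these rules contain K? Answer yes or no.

Round 1 — (i), (v), (vi), derive F, J9, H.
Round 2 — (iii), (iv), derive N, T5.
Round 3 — (ii), derive K.
K appears in round 3, so it is derivable.

yes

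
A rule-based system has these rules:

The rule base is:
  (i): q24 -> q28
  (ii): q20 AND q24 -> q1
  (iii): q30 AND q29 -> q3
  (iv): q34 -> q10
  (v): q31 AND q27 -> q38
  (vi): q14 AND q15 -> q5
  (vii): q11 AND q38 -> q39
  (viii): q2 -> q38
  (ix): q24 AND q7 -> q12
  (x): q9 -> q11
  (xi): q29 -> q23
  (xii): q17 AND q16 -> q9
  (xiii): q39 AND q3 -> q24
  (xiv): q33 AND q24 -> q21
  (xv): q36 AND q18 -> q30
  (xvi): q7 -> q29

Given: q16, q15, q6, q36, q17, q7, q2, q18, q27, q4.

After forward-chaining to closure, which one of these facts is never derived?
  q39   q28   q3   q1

q1

Round 1: (viii) [q2 -> q38]; (xii) [q17 AND q16 -> q9]; (xv) [q36 AND q18 -> q30]; (xvi) [q7 -> q29]. Adds q38, q9, q30, q29.
Round 2: (iii) [q30 AND q29 -> q3]; (x) [q9 -> q11]; (xi) [q29 -> q23]. Adds q3, q11, q23.
Round 3: (vii) [q11 AND q38 -> q39]. Adds q39.
Round 4: (xiii) [q39 AND q3 -> q24]. Adds q24.
Round 5: (i) [q24 -> q28]; (ix) [q24 AND q7 -> q12]. Adds q28, q12.
Derived: q39 (round 3), q28 (round 5), q3 (round 2). q1 never appears in any round.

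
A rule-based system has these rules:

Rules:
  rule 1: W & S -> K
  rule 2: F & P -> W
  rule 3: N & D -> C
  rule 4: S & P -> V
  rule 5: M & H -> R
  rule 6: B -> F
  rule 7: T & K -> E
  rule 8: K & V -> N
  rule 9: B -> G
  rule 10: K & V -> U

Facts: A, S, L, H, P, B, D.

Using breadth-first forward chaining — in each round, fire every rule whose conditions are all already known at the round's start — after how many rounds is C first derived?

5

Round 1: rule 4 [S & P -> V]; rule 6 [B -> F]; rule 9 [B -> G]. Adds V, F, G.
Round 2: rule 2 [F & P -> W]. Adds W.
Round 3: rule 1 [W & S -> K]. Adds K.
Round 4: rule 8 [K & V -> N]; rule 10 [K & V -> U]. Adds N, U.
Round 5: rule 3 [N & D -> C]. Adds C.
C first appears in round 5.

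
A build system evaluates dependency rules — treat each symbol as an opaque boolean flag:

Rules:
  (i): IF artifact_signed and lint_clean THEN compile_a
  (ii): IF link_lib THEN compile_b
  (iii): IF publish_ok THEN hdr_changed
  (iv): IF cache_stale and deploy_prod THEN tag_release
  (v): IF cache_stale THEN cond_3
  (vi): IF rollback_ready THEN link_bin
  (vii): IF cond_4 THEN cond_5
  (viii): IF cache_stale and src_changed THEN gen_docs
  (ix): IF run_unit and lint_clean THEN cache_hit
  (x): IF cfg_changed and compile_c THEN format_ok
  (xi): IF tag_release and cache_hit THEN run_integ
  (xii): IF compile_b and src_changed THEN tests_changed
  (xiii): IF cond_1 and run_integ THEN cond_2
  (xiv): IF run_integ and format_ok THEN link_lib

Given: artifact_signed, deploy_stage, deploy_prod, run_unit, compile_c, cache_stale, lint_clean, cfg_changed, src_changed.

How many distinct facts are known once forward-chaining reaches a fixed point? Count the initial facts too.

19

Round 1 fires (i), (iv), (v), (viii), (ix), (x), giving compile_a, tag_release, cond_3, gen_docs, cache_hit, format_ok.
Round 2 fires (xi), giving run_integ.
Round 3 fires (xiv), giving link_lib.
Round 4 fires (ii), giving compile_b.
Round 5 fires (xii), giving tests_changed.
Closure: {artifact_signed, cache_hit, cache_stale, cfg_changed, compile_a, compile_b, compile_c, cond_3, deploy_prod, deploy_stage, format_ok, gen_docs, link_lib, lint_clean, run_integ, run_unit, src_changed, tag_release, tests_changed} — 19 facts.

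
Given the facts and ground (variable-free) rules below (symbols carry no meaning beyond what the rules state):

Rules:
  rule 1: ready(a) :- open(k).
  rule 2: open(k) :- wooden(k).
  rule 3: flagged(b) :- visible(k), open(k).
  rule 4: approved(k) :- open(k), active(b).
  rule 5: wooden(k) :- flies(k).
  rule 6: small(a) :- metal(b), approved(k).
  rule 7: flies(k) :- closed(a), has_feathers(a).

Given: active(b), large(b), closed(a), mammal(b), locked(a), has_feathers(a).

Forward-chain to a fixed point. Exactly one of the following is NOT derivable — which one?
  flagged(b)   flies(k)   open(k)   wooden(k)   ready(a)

Round 1: rule 7 [flies(k) :- closed(a), has_feathers(a).]. New: flies(k).
Round 2: rule 5 [wooden(k) :- flies(k).]. New: wooden(k).
Round 3: rule 2 [open(k) :- wooden(k).]. New: open(k).
Round 4: rule 1 [ready(a) :- open(k).]; rule 4 [approved(k) :- open(k), active(b).]. New: ready(a), approved(k).
Derived: wooden(k) (round 2), open(k) (round 3), flies(k) (round 1), ready(a) (round 4). flagged(b) never appears in any round.

flagged(b)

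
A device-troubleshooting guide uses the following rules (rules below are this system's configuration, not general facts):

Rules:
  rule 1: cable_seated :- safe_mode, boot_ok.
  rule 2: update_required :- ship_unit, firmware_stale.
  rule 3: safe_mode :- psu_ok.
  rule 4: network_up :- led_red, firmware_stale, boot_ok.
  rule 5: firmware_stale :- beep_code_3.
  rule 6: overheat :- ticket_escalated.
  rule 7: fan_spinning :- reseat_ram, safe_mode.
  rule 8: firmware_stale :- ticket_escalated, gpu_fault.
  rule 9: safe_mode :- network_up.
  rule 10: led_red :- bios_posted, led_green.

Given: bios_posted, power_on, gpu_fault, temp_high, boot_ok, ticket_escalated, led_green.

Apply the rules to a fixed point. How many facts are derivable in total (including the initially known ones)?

13

Round 1: rule 6 [overheat :- ticket_escalated.]; rule 8 [firmware_stale :- ticket_escalated, gpu_fault.]; rule 10 [led_red :- bios_posted, led_green.]. Adds overheat, firmware_stale, led_red.
Round 2: rule 4 [network_up :- led_red, firmware_stale, boot_ok.]. Adds network_up.
Round 3: rule 9 [safe_mode :- network_up.]. Adds safe_mode.
Round 4: rule 1 [cable_seated :- safe_mode, boot_ok.]. Adds cable_seated.
Closure: {bios_posted, boot_ok, cable_seated, firmware_stale, gpu_fault, led_green, led_red, network_up, overheat, power_on, safe_mode, temp_high, ticket_escalated} — 13 facts.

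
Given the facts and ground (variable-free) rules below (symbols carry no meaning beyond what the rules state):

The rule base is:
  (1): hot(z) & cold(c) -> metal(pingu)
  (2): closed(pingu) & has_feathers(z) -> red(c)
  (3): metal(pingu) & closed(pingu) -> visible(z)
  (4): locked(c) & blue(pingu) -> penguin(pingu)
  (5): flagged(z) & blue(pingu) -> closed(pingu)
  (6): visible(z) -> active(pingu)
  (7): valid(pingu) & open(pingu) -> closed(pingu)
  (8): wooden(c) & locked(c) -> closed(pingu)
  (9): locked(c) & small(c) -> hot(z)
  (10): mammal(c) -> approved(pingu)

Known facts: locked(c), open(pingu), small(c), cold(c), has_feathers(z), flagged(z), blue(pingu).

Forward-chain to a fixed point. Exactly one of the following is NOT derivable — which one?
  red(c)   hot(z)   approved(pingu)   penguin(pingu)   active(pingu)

Round 1 — (4), (5), (9), derive penguin(pingu), closed(pingu), hot(z).
Round 2 — (1), (2), derive metal(pingu), red(c).
Round 3 — (3), derive visible(z).
Round 4 — (6), derive active(pingu).
Derived: active(pingu) (round 4), penguin(pingu) (round 1), hot(z) (round 1), red(c) (round 2). approved(pingu) never appears in any round.

approved(pingu)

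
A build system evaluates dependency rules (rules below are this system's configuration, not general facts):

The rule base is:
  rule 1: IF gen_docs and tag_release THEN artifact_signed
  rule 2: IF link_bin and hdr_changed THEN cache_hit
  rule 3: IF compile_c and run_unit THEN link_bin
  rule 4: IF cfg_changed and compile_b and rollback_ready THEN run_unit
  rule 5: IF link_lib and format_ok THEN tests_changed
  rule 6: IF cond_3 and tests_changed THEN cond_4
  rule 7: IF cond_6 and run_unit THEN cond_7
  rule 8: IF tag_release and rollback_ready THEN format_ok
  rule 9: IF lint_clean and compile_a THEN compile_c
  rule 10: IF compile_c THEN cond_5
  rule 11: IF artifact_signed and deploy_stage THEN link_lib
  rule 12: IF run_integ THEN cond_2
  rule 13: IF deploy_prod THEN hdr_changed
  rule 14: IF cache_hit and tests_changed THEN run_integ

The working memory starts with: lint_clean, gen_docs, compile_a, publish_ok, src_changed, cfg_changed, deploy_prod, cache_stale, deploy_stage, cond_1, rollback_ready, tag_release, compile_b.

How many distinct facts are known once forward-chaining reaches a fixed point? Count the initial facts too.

25

[1] rule 1 [IF gen_docs and tag_release THEN artifact_signed]; rule 4 [IF cfg_changed and compile_b and rollback_ready THEN run_unit]; rule 8 [IF tag_release and rollback_ready THEN format_ok]; rule 9 [IF lint_clean and compile_a THEN compile_c]; rule 13 [IF deploy_prod THEN hdr_changed]. ⇒ new: artifact_signed, run_unit, format_ok, compile_c, hdr_changed.
[2] rule 3 [IF compile_c and run_unit THEN link_bin]; rule 10 [IF compile_c THEN cond_5]; rule 11 [IF artifact_signed and deploy_stage THEN link_lib]. ⇒ new: link_bin, cond_5, link_lib.
[3] rule 2 [IF link_bin and hdr_changed THEN cache_hit]; rule 5 [IF link_lib and format_ok THEN tests_changed]. ⇒ new: cache_hit, tests_changed.
[4] rule 14 [IF cache_hit and tests_changed THEN run_integ]. ⇒ new: run_integ.
[5] rule 12 [IF run_integ THEN cond_2]. ⇒ new: cond_2.
Closure: {artifact_signed, cache_hit, cache_stale, cfg_changed, compile_a, compile_b, compile_c, cond_1, cond_2, cond_5, deploy_prod, deploy_stage, format_ok, gen_docs, hdr_changed, link_bin, link_lib, lint_clean, publish_ok, rollback_ready, run_integ, run_unit, src_changed, tag_release, tests_changed} — 25 facts.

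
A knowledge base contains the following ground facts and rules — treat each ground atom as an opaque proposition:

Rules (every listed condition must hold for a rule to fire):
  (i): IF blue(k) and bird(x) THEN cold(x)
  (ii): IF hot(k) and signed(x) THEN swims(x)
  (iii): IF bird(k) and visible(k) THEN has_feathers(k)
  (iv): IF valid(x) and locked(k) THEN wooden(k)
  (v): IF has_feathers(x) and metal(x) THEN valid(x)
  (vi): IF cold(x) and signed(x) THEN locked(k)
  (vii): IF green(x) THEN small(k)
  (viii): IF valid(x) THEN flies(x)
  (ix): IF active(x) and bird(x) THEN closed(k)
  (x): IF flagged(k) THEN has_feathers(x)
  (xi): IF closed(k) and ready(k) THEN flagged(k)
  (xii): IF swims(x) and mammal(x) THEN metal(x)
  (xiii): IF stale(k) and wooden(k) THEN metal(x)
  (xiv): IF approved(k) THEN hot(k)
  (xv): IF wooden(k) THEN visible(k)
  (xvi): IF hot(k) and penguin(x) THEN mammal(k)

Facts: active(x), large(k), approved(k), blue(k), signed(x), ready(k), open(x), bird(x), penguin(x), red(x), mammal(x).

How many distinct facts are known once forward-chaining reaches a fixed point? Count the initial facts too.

24

Round 1 — (i), (ix), (xiv), derive cold(x), closed(k), hot(k).
Round 2 — (ii), (vi), (xi), (xvi), derive swims(x), locked(k), flagged(k), mammal(k).
Round 3 — (x), (xii), derive has_feathers(x), metal(x).
Round 4 — (v), derive valid(x).
Round 5 — (iv), (viii), derive wooden(k), flies(x).
Round 6 — (xv), derive visible(k).
Closure: {active(x), approved(k), bird(x), blue(k), closed(k), cold(x), flagged(k), flies(x), has_feathers(x), hot(k), large(k), locked(k), mammal(k), mammal(x), metal(x), open(x), penguin(x), ready(k), red(x), signed(x), swims(x), valid(x), visible(k), wooden(k)} — 24 facts.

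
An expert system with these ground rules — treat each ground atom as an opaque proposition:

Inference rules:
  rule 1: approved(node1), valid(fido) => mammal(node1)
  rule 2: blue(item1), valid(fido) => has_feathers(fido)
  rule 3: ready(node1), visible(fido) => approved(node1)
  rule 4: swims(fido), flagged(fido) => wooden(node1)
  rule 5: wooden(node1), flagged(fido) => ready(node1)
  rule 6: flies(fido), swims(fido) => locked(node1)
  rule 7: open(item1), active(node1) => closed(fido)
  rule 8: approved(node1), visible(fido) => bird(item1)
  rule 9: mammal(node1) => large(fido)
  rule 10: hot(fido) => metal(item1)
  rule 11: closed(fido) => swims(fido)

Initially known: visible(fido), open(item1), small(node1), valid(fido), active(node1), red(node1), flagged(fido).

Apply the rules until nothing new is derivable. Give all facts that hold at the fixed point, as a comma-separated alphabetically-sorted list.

Round 1 — rule 7, derive closed(fido).
Round 2 — rule 11, derive swims(fido).
Round 3 — rule 4, derive wooden(node1).
Round 4 — rule 5, derive ready(node1).
Round 5 — rule 3, derive approved(node1).
Round 6 — rule 1, rule 8, derive mammal(node1), bird(item1).
Round 7 — rule 9, derive large(fido).

active(node1), approved(node1), bird(item1), closed(fido), flagged(fido), large(fido), mammal(node1), open(item1), ready(node1), red(node1), small(node1), swims(fido), valid(fido), visible(fido), wooden(node1)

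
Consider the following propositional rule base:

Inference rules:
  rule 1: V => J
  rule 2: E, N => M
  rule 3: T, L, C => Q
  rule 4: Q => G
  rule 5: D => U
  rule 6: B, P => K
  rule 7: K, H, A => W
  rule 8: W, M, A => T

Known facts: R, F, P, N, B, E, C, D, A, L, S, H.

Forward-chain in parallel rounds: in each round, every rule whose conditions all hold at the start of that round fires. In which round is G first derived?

5

Round 1: rule 2 [E, N => M]; rule 5 [D => U]; rule 6 [B, P => K]. New: M, U, K.
Round 2: rule 7 [K, H, A => W]. New: W.
Round 3: rule 8 [W, M, A => T]. New: T.
Round 4: rule 3 [T, L, C => Q]. New: Q.
Round 5: rule 4 [Q => G]. New: G.
G first appears in round 5.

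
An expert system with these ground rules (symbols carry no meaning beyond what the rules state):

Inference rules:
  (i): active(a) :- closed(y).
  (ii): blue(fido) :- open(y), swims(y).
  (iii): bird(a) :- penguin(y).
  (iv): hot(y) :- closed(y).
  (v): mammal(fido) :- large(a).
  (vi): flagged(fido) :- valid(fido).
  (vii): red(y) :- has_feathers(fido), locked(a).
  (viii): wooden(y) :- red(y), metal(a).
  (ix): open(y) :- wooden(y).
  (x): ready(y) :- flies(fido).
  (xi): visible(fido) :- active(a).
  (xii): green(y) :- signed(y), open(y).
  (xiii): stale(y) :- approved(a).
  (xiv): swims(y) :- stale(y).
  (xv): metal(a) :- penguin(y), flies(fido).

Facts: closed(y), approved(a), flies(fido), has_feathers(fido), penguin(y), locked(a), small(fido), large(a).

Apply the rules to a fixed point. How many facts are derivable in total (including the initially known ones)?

21

Round 1 fires (i), (iii), (iv), (v), (vii), (x), (xiii), (xv), giving active(a), bird(a), hot(y), mammal(fido), red(y), ready(y), stale(y), metal(a).
Round 2 fires (viii), (xi), (xiv), giving wooden(y), visible(fido), swims(y).
Round 3 fires (ix), giving open(y).
Round 4 fires (ii), giving blue(fido).
Closure: {active(a), approved(a), bird(a), blue(fido), closed(y), flies(fido), has_feathers(fido), hot(y), large(a), locked(a), mammal(fido), metal(a), open(y), penguin(y), ready(y), red(y), small(fido), stale(y), swims(y), visible(fido), wooden(y)} — 21 facts.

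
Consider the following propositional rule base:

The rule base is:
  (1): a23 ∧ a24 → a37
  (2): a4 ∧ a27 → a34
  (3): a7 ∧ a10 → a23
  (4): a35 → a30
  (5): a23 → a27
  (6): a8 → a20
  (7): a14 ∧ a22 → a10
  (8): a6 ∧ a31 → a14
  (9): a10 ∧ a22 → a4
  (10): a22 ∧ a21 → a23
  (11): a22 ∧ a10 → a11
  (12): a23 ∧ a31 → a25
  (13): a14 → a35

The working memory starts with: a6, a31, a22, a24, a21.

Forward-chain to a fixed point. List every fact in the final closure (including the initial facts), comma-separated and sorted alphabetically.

Round 1: (8) [a6 ∧ a31 → a14]; (10) [a22 ∧ a21 → a23]. New: a14, a23.
Round 2: (1) [a23 ∧ a24 → a37]; (5) [a23 → a27]; (7) [a14 ∧ a22 → a10]; (12) [a23 ∧ a31 → a25]; (13) [a14 → a35]. New: a37, a27, a10, a25, a35.
Round 3: (4) [a35 → a30]; (9) [a10 ∧ a22 → a4]; (11) [a22 ∧ a10 → a11]. New: a30, a4, a11.
Round 4: (2) [a4 ∧ a27 → a34]. New: a34.

a10, a11, a14, a21, a22, a23, a24, a25, a27, a30, a31, a34, a35, a37, a4, a6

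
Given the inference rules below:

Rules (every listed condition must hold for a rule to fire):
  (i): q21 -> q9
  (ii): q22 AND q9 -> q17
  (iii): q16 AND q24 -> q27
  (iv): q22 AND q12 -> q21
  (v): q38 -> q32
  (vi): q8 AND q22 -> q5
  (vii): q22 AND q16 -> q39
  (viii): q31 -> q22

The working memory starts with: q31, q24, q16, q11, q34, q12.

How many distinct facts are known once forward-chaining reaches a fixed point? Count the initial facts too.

12

Round 1 — (iii), (viii), derive q27, q22.
Round 2 — (iv), (vii), derive q21, q39.
Round 3 — (i), derive q9.
Round 4 — (ii), derive q17.
Closure: {q11, q12, q16, q17, q21, q22, q24, q27, q31, q34, q39, q9} — 12 facts.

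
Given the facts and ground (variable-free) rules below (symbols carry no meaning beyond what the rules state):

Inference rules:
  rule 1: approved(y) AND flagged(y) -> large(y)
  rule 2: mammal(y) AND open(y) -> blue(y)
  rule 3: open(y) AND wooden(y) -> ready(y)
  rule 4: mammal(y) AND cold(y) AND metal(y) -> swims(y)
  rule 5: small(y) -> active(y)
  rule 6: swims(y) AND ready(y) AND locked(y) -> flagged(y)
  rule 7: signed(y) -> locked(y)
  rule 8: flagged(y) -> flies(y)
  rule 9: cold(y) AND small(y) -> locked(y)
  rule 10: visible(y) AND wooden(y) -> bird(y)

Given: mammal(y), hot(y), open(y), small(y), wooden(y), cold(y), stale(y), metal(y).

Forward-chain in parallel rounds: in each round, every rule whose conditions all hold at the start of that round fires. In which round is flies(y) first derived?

Round 1: rule 2 [mammal(y) AND open(y) -> blue(y)]; rule 3 [open(y) AND wooden(y) -> ready(y)]; rule 4 [mammal(y) AND cold(y) AND metal(y) -> swims(y)]; rule 5 [small(y) -> active(y)]; rule 9 [cold(y) AND small(y) -> locked(y)]. New: blue(y), ready(y), swims(y), active(y), locked(y).
Round 2: rule 6 [swims(y) AND ready(y) AND locked(y) -> flagged(y)]. New: flagged(y).
Round 3: rule 8 [flagged(y) -> flies(y)]. New: flies(y).
flies(y) first appears in round 3.

3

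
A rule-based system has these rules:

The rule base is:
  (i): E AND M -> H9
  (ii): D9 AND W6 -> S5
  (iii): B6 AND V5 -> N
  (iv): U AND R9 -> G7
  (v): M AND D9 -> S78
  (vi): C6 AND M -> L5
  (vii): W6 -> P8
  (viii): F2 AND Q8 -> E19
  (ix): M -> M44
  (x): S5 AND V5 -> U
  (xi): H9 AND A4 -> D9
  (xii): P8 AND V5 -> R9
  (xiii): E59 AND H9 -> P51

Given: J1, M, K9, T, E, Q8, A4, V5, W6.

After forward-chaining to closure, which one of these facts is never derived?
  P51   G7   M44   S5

Round 1: (i) [E AND M -> H9]; (vii) [W6 -> P8]; (ix) [M -> M44]. New: H9, P8, M44.
Round 2: (xi) [H9 AND A4 -> D9]; (xii) [P8 AND V5 -> R9]. New: D9, R9.
Round 3: (ii) [D9 AND W6 -> S5]; (v) [M AND D9 -> S78]. New: S5, S78.
Round 4: (x) [S5 AND V5 -> U]. New: U.
Round 5: (iv) [U AND R9 -> G7]. New: G7.
Derived: S5 (round 3), G7 (round 5), M44 (round 1). P51 never appears in any round.

P51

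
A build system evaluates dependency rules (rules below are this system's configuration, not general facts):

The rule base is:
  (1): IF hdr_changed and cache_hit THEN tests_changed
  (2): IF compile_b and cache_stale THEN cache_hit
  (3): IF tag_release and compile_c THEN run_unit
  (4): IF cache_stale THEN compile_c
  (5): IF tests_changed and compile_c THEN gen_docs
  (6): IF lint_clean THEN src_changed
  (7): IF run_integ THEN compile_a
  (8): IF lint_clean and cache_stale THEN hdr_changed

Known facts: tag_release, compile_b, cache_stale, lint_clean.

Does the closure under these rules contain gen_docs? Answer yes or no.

yes

[1] (2) [IF compile_b and cache_stale THEN cache_hit]; (4) [IF cache_stale THEN compile_c]; (6) [IF lint_clean THEN src_changed]; (8) [IF lint_clean and cache_stale THEN hdr_changed]. ⇒ new: cache_hit, compile_c, src_changed, hdr_changed.
[2] (1) [IF hdr_changed and cache_hit THEN tests_changed]; (3) [IF tag_release and compile_c THEN run_unit]. ⇒ new: tests_changed, run_unit.
[3] (5) [IF tests_changed and compile_c THEN gen_docs]. ⇒ new: gen_docs.
gen_docs appears in round 3, so it is derivable.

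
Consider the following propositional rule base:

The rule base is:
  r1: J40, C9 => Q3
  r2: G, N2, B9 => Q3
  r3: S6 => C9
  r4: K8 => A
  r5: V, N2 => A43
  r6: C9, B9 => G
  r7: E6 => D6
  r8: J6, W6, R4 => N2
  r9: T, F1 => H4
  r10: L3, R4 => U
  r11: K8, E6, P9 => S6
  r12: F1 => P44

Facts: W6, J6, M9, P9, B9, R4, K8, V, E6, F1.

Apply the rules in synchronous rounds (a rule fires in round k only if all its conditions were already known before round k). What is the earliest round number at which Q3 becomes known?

4

Round 1: r4 [K8 => A]; r7 [E6 => D6]; r8 [J6, W6, R4 => N2]; r11 [K8, E6, P9 => S6]; r12 [F1 => P44]. New: A, D6, N2, S6, P44.
Round 2: r3 [S6 => C9]; r5 [V, N2 => A43]. New: C9, A43.
Round 3: r6 [C9, B9 => G]. New: G.
Round 4: r2 [G, N2, B9 => Q3]. New: Q3.
Q3 first appears in round 4.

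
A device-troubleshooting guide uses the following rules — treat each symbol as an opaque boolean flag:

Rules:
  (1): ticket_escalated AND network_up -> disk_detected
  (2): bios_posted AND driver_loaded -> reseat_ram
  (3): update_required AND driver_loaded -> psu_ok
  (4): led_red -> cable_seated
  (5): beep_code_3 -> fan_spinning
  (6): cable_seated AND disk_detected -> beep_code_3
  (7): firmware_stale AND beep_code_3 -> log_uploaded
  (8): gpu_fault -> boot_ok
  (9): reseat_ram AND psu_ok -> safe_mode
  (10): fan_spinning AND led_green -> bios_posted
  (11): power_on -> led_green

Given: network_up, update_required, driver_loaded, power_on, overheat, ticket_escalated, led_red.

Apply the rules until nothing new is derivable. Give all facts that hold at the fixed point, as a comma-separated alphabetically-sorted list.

beep_code_3, bios_posted, cable_seated, disk_detected, driver_loaded, fan_spinning, led_green, led_red, network_up, overheat, power_on, psu_ok, reseat_ram, safe_mode, ticket_escalated, update_required

Round 1 fires (1), (3), (4), (11), giving disk_detected, psu_ok, cable_seated, led_green.
Round 2 fires (6), giving beep_code_3.
Round 3 fires (5), giving fan_spinning.
Round 4 fires (10), giving bios_posted.
Round 5 fires (2), giving reseat_ram.
Round 6 fires (9), giving safe_mode.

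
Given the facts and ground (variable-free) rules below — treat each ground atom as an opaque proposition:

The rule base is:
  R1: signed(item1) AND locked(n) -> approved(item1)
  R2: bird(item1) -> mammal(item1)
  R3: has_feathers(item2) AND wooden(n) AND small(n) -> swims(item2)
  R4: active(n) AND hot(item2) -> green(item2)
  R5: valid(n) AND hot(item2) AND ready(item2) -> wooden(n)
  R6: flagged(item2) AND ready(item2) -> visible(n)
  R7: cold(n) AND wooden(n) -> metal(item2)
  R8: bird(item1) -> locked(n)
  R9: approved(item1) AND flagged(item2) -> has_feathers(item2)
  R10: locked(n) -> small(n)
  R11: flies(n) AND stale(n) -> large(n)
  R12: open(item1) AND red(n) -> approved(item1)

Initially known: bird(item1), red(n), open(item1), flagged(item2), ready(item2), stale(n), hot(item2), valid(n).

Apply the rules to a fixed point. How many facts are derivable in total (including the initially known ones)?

Round 1 fires R2, R5, R6, R8, R12, giving mammal(item1), wooden(n), visible(n), locked(n), approved(item1).
Round 2 fires R9, R10, giving has_feathers(item2), small(n).
Round 3 fires R3, giving swims(item2).
Closure: {approved(item1), bird(item1), flagged(item2), has_feathers(item2), hot(item2), locked(n), mammal(item1), open(item1), ready(item2), red(n), small(n), stale(n), swims(item2), valid(n), visible(n), wooden(n)} — 16 facts.

16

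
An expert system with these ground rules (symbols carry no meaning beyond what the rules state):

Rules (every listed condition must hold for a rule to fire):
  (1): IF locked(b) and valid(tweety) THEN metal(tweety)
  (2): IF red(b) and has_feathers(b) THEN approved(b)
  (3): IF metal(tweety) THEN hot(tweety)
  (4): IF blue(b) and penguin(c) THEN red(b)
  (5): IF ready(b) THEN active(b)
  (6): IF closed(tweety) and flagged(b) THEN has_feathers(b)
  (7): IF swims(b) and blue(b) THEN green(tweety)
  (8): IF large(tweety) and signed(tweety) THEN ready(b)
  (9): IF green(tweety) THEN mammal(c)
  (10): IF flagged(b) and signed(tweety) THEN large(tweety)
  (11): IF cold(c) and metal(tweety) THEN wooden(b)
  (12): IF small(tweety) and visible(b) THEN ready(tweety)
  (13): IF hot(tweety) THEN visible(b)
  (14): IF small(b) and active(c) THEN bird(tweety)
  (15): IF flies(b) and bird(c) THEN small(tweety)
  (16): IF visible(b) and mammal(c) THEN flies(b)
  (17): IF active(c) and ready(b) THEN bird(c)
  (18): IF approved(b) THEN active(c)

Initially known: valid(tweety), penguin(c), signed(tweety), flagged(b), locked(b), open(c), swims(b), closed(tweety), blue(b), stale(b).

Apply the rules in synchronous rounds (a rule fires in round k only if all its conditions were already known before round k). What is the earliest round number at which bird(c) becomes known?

Round 1 — (1), (4), (6), (7), (10), derive metal(tweety), red(b), has_feathers(b), green(tweety), large(tweety).
Round 2 — (2), (3), (8), (9), derive approved(b), hot(tweety), ready(b), mammal(c).
Round 3 — (5), (13), (18), derive active(b), visible(b), active(c).
Round 4 — (16), (17), derive flies(b), bird(c).
bird(c) first appears in round 4.

4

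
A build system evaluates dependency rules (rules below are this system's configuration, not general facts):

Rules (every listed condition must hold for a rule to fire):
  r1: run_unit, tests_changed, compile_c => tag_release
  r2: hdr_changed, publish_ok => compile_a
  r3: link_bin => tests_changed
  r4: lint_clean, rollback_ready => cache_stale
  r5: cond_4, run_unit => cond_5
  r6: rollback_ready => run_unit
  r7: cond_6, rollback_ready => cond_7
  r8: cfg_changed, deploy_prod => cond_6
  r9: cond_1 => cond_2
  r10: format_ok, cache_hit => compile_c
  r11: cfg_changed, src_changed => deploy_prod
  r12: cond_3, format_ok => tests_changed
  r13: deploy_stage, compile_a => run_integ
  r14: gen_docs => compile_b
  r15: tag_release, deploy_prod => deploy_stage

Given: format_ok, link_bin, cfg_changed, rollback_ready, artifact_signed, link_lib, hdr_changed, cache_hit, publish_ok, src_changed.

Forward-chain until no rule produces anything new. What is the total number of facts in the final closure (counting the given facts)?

Round 1 fires r2, r3, r6, r10, r11, giving compile_a, tests_changed, run_unit, compile_c, deploy_prod.
Round 2 fires r1, r8, giving tag_release, cond_6.
Round 3 fires r7, r15, giving cond_7, deploy_stage.
Round 4 fires r13, giving run_integ.
Closure: {artifact_signed, cache_hit, cfg_changed, compile_a, compile_c, cond_6, cond_7, deploy_prod, deploy_stage, format_ok, hdr_changed, link_bin, link_lib, publish_ok, rollback_ready, run_integ, run_unit, src_changed, tag_release, tests_changed} — 20 facts.

20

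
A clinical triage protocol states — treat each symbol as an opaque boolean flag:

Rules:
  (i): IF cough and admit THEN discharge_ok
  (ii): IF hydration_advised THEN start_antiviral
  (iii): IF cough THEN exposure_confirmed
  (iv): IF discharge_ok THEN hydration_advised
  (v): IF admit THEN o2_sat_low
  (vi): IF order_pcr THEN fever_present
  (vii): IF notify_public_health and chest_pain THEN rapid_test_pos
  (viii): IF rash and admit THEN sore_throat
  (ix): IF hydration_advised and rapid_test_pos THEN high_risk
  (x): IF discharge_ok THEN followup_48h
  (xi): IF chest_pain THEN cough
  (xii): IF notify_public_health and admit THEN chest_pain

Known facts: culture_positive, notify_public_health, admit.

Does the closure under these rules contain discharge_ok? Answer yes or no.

yes

Round 1 — (v), (xii), derive o2_sat_low, chest_pain.
Round 2 — (vii), (xi), derive rapid_test_pos, cough.
Round 3 — (i), (iii), derive discharge_ok, exposure_confirmed.
Round 4 — (iv), (x), derive hydration_advised, followup_48h.
Round 5 — (ii), (ix), derive start_antiviral, high_risk.
discharge_ok appears in round 3, so it is derivable.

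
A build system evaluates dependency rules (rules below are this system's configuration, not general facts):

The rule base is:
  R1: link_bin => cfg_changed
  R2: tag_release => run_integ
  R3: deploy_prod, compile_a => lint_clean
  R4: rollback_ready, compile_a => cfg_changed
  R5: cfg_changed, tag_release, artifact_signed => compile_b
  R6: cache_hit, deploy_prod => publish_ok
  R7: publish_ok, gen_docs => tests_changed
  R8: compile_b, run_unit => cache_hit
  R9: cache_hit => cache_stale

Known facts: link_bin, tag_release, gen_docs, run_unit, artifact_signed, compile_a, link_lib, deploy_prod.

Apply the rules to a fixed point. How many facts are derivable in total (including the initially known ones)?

Round 1 — R1, R2, R3, derive cfg_changed, run_integ, lint_clean.
Round 2 — R5, derive compile_b.
Round 3 — R8, derive cache_hit.
Round 4 — R6, R9, derive publish_ok, cache_stale.
Round 5 — R7, derive tests_changed.
Closure: {artifact_signed, cache_hit, cache_stale, cfg_changed, compile_a, compile_b, deploy_prod, gen_docs, link_bin, link_lib, lint_clean, publish_ok, run_integ, run_unit, tag_release, tests_changed} — 16 facts.

16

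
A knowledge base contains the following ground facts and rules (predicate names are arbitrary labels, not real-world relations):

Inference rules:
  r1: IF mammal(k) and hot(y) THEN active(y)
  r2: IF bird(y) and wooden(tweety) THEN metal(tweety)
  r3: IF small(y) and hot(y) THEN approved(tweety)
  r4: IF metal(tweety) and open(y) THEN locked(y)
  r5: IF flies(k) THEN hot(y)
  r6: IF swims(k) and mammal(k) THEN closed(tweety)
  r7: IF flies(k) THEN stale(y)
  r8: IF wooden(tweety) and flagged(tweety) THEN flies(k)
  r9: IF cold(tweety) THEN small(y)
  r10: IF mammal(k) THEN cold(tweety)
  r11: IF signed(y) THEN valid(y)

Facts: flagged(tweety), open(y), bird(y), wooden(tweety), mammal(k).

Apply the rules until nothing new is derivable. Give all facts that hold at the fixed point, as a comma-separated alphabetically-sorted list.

active(y), approved(tweety), bird(y), cold(tweety), flagged(tweety), flies(k), hot(y), locked(y), mammal(k), metal(tweety), open(y), small(y), stale(y), wooden(tweety)

Round 1 fires r2, r8, r10, giving metal(tweety), flies(k), cold(tweety).
Round 2 fires r4, r5, r7, r9, giving locked(y), hot(y), stale(y), small(y).
Round 3 fires r1, r3, giving active(y), approved(tweety).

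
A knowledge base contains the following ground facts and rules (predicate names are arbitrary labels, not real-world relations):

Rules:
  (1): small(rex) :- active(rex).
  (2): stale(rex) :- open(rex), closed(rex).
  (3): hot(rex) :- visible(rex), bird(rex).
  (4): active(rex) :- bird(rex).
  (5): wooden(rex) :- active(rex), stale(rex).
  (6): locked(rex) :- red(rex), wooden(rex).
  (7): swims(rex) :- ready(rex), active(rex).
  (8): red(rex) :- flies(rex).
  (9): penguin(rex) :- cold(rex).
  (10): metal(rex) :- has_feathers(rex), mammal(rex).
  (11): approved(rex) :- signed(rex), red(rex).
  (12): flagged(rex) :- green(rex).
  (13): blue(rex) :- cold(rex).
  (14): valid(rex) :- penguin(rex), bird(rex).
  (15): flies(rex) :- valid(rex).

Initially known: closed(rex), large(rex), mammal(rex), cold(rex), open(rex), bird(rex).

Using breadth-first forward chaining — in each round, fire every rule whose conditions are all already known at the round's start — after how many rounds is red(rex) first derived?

4

Round 1 — (2), (4), (9), (13), derive stale(rex), active(rex), penguin(rex), blue(rex).
Round 2 — (1), (5), (14), derive small(rex), wooden(rex), valid(rex).
Round 3 — (15), derive flies(rex).
Round 4 — (8), derive red(rex).
red(rex) first appears in round 4.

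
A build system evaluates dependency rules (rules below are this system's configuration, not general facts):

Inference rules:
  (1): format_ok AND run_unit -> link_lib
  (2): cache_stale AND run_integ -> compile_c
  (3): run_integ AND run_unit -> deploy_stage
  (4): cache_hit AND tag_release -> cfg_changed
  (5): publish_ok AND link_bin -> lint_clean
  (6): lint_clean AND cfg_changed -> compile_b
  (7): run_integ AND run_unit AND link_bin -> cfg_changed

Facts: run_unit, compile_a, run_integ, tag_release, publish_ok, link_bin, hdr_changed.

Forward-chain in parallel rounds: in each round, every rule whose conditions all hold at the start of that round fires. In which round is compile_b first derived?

2

Round 1: (3) [run_integ AND run_unit -> deploy_stage]; (5) [publish_ok AND link_bin -> lint_clean]; (7) [run_integ AND run_unit AND link_bin -> cfg_changed]. New: deploy_stage, lint_clean, cfg_changed.
Round 2: (6) [lint_clean AND cfg_changed -> compile_b]. New: compile_b.
compile_b first appears in round 2.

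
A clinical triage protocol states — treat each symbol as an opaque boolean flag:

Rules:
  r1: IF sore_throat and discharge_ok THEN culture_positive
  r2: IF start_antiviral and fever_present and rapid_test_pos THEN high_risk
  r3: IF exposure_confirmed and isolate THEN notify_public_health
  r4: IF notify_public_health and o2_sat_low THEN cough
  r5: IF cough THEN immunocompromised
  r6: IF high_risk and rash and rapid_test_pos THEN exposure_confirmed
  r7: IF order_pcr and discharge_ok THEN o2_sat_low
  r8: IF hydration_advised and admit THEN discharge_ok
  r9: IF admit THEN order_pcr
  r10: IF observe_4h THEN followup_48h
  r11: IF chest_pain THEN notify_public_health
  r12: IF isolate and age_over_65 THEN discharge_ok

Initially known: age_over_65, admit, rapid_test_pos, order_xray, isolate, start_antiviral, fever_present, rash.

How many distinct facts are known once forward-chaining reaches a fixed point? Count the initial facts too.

16

Round 1 fires r2, r9, r12, giving high_risk, order_pcr, discharge_ok.
Round 2 fires r6, r7, giving exposure_confirmed, o2_sat_low.
Round 3 fires r3, giving notify_public_health.
Round 4 fires r4, giving cough.
Round 5 fires r5, giving immunocompromised.
Closure: {admit, age_over_65, cough, discharge_ok, exposure_confirmed, fever_present, high_risk, immunocompromised, isolate, notify_public_health, o2_sat_low, order_pcr, order_xray, rapid_test_pos, rash, start_antiviral} — 16 facts.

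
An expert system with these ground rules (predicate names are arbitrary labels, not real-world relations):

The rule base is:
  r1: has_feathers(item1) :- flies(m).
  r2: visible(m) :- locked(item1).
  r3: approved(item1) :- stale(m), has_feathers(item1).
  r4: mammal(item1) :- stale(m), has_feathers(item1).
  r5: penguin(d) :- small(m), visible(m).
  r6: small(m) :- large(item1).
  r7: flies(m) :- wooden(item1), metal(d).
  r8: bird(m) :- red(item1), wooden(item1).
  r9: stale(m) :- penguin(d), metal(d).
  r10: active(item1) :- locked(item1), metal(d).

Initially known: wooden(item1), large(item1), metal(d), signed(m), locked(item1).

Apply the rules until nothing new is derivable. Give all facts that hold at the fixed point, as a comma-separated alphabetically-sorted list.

active(item1), approved(item1), flies(m), has_feathers(item1), large(item1), locked(item1), mammal(item1), metal(d), penguin(d), signed(m), small(m), stale(m), visible(m), wooden(item1)

Round 1: r2 [visible(m) :- locked(item1).]; r6 [small(m) :- large(item1).]; r7 [flies(m) :- wooden(item1), metal(d).]; r10 [active(item1) :- locked(item1), metal(d).]. Adds visible(m), small(m), flies(m), active(item1).
Round 2: r1 [has_feathers(item1) :- flies(m).]; r5 [penguin(d) :- small(m), visible(m).]. Adds has_feathers(item1), penguin(d).
Round 3: r9 [stale(m) :- penguin(d), metal(d).]. Adds stale(m).
Round 4: r3 [approved(item1) :- stale(m), has_feathers(item1).]; r4 [mammal(item1) :- stale(m), has_feathers(item1).]. Adds approved(item1), mammal(item1).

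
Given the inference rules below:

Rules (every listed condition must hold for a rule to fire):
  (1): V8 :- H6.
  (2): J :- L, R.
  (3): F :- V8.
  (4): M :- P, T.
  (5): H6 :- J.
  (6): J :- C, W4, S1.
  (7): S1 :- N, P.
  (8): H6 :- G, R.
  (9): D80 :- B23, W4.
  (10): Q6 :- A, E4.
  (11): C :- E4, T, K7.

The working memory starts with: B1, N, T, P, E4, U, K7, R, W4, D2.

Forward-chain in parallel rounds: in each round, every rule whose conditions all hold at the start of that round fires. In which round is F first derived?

5

Round 1: (4) [M :- P, T.]; (7) [S1 :- N, P.]; (11) [C :- E4, T, K7.]. Adds M, S1, C.
Round 2: (6) [J :- C, W4, S1.]. Adds J.
Round 3: (5) [H6 :- J.]. Adds H6.
Round 4: (1) [V8 :- H6.]. Adds V8.
Round 5: (3) [F :- V8.]. Adds F.
F first appears in round 5.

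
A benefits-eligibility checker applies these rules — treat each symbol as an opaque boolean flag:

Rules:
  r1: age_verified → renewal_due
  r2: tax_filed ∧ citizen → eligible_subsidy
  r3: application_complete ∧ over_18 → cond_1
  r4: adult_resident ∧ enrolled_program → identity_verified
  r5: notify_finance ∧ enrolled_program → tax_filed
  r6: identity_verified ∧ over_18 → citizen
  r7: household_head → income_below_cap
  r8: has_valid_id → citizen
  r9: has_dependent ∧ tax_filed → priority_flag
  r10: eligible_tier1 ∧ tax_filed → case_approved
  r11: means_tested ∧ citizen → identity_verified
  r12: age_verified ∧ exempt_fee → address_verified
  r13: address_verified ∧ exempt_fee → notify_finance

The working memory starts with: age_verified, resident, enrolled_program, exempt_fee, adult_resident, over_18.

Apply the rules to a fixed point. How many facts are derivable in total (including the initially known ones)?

13

Round 1: r1 [age_verified → renewal_due]; r4 [adult_resident ∧ enrolled_program → identity_verified]; r12 [age_verified ∧ exempt_fee → address_verified]. New: renewal_due, identity_verified, address_verified.
Round 2: r6 [identity_verified ∧ over_18 → citizen]; r13 [address_verified ∧ exempt_fee → notify_finance]. New: citizen, notify_finance.
Round 3: r5 [notify_finance ∧ enrolled_program → tax_filed]. New: tax_filed.
Round 4: r2 [tax_filed ∧ citizen → eligible_subsidy]. New: eligible_subsidy.
Closure: {address_verified, adult_resident, age_verified, citizen, eligible_subsidy, enrolled_program, exempt_fee, identity_verified, notify_finance, over_18, renewal_due, resident, tax_filed} — 13 facts.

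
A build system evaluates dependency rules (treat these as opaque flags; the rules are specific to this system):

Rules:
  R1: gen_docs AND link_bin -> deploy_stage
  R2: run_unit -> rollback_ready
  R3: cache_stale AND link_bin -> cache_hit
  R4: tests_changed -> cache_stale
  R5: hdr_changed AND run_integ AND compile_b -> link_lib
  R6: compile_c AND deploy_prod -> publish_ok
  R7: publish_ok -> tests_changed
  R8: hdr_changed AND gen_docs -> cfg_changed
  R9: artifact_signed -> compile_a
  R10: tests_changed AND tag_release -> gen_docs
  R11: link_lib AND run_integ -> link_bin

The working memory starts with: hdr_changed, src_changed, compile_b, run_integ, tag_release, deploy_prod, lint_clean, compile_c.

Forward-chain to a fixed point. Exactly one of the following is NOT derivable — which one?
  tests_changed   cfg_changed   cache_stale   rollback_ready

Round 1 — R5, R6, derive link_lib, publish_ok.
Round 2 — R7, R11, derive tests_changed, link_bin.
Round 3 — R4, R10, derive cache_stale, gen_docs.
Round 4 — R1, R3, R8, derive deploy_stage, cache_hit, cfg_changed.
Derived: cfg_changed (round 4), cache_stale (round 3), tests_changed (round 2). rollback_ready never appears in any round.

rollback_ready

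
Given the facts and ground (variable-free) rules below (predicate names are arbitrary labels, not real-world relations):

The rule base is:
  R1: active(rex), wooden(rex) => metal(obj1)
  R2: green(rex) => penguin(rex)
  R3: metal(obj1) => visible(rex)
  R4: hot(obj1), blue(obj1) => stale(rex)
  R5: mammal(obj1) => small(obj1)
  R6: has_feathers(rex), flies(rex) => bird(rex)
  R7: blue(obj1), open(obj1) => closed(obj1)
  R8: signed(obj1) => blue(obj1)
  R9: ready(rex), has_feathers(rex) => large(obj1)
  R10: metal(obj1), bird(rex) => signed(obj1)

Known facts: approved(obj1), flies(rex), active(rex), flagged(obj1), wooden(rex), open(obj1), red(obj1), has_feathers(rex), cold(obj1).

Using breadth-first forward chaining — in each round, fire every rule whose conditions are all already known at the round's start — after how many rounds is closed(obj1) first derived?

4

[1] R1 [active(rex), wooden(rex) => metal(obj1)]; R6 [has_feathers(rex), flies(rex) => bird(rex)]. ⇒ new: metal(obj1), bird(rex).
[2] R3 [metal(obj1) => visible(rex)]; R10 [metal(obj1), bird(rex) => signed(obj1)]. ⇒ new: visible(rex), signed(obj1).
[3] R8 [signed(obj1) => blue(obj1)]. ⇒ new: blue(obj1).
[4] R7 [blue(obj1), open(obj1) => closed(obj1)]. ⇒ new: closed(obj1).
closed(obj1) first appears in round 4.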